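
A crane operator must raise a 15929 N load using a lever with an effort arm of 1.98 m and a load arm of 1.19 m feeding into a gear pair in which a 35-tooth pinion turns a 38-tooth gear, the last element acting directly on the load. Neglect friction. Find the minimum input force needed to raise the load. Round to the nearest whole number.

Lever MA = effort arm / load arm = 1.98/1.19 = 1.6639.
Gear pair MA = 38/35 = 1.0857.
Combined ideal MA = 1.6639 × 1.0857 = 1.8065.
Effort = load / MA = 15929 / 1.8065 = 8817.7 N.

8818 N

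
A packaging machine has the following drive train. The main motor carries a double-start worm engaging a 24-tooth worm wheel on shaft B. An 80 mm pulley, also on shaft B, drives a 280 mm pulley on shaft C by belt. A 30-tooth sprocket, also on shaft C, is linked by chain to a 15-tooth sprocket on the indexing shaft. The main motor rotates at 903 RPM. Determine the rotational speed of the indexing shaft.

Worm: ratio = 24/2 = 12, so shaft B turns at 903 / 12 = 75.25 RPM.
Belt: ratio = 280/80 = 3.5, so shaft C turns at 75.25 / 3.5 = 21.5 RPM.
Chain: ratio = 15/30 = 0.5, so the indexing shaft turns at 21.5 / 0.5 = 43 RPM.

43 RPM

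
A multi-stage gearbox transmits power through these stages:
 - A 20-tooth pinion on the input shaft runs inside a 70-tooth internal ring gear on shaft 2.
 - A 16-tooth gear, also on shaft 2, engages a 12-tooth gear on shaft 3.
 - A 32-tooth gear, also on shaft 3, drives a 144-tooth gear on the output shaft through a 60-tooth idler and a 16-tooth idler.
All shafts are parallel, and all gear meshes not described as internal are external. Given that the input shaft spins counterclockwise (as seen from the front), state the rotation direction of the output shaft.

the input shaft → shaft 2: internal mesh, same direction → CCW.
shaft 2 → shaft 3: external mesh, 1 reversal → CW.
shaft 3 → the output shaft: driver → idler → idler → driven is 3 external meshes, 3 reversals → CCW.
4 reversals in total — an even number — so the output shaft turns the same way as the input shaft.

counterclockwise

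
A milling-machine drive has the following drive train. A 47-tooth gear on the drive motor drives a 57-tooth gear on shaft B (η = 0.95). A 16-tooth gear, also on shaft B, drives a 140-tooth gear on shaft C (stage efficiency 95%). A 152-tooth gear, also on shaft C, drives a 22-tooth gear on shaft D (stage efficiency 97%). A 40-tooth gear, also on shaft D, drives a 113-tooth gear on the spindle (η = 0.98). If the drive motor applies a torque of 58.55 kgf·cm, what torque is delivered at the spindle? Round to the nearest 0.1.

After the gear mesh (57/47): 58.55 × 1.2128 × 0.95 = 67.457 kgf·cm
After the gear mesh (140/16): 67.457 × 8.75 × 0.95 = 560.74 kgf·cm
After the gear mesh (22/152): 560.74 × 0.14474 × 0.97 = 78.725 kgf·cm
After the gear mesh (113/40): 78.725 × 2.825 × 0.98 = 217.95 kgf·cm

217.9 kgf·cm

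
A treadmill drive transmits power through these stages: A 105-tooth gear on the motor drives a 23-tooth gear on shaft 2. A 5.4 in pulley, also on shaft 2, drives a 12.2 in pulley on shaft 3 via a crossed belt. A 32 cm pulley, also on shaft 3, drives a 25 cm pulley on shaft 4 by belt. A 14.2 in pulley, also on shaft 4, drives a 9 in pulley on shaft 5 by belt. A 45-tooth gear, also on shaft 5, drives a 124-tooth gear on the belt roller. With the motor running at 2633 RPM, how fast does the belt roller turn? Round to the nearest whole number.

the motor → shaft 2 (gear mesh, 23/105): 2633 ÷ 0.21905 = 12020 RPM
shaft 2 → shaft 3 (belt, 12.2/5.4): 12020 ÷ 2.2593 = 5320.4 RPM
shaft 3 → shaft 4 (belt, 25/32): 5320.4 ÷ 0.78125 = 6810.1 RPM
shaft 4 → shaft 5 (belt, 9/14.2): 6810.1 ÷ 0.6338 = 10745 RPM
shaft 5 → the belt roller (gear mesh, 124/45): 10745 ÷ 2.7556 = 3899.4 RPM

3899 RPM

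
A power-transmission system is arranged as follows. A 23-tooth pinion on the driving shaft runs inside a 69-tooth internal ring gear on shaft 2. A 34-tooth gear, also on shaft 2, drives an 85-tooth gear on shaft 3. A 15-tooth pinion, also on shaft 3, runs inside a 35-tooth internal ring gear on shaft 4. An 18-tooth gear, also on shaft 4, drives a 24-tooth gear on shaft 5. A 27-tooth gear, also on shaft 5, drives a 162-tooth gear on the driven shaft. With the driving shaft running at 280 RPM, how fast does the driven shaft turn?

2 RPM

Internal gear: ratio = 69/23 = 3, so shaft 2 turns at 280 / 3 = 93.333 RPM.
Gear mesh: ratio = 85/34 = 2.5, so shaft 3 turns at 93.333 / 2.5 = 37.333 RPM.
Internal gear: ratio = 35/15 = 2.3333, so shaft 4 turns at 37.333 / 2.3333 = 16 RPM.
Gear mesh: ratio = 24/18 = 1.3333, so shaft 5 turns at 16 / 1.3333 = 12 RPM.
Gear mesh: ratio = 162/27 = 6, so the driven shaft turns at 12 / 6 = 2 RPM.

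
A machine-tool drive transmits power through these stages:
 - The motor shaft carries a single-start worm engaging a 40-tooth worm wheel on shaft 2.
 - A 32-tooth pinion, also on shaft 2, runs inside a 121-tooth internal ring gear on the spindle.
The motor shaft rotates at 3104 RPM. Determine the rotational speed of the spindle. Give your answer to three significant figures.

20.5 RPM

the motor shaft → shaft 2 (worm, 40/1): 3104 ÷ 40 = 77.6 RPM
shaft 2 → the spindle (internal gear, 121/32): 77.6 ÷ 3.7812 = 20.522 RPM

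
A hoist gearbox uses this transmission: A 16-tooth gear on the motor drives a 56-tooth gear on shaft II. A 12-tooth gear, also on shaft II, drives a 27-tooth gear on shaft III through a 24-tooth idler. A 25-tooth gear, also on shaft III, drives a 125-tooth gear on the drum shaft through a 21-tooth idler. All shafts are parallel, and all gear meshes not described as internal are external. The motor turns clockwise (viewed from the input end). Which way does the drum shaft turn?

counterclockwise

the motor → shaft II: external mesh, 1 reversal → CCW.
shaft II → shaft III: driver → idler → driven is 2 external meshes, 2 reversals → CCW.
shaft III → the drum shaft: driver → idler → driven is 2 external meshes, 2 reversals → CCW.
5 reversals in total — an odd number — so the drum shaft turns opposite to the motor.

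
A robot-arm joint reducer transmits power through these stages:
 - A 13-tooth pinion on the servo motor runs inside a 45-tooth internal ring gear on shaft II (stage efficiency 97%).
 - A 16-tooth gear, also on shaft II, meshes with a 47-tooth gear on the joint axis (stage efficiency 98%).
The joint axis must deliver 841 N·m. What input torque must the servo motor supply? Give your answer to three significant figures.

87.0 N·m

Overall ratio R = 3.4615 × 2.9375 = 10.168; overall efficiency η = 0.97 × 0.98 = 0.9506.
Input torque = output torque / (R × η) = 841 / (10.168 × 0.9506) = 87.006 N·m.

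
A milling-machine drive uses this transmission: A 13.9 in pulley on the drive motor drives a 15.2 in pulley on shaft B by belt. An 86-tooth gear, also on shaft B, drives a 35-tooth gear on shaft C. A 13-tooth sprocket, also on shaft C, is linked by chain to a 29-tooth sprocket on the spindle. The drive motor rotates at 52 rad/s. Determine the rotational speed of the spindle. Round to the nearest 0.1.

52.4 rad/s

Belt: ratio = 15.2/13.9 = 1.0935, so shaft B turns at 52 / 1.0935 = 47.553 rad/s.
Gear mesh: ratio = 35/86 = 0.40698, so shaft C turns at 47.553 / 0.40698 = 116.84 rad/s.
Chain: ratio = 29/13 = 2.2308, so the spindle turns at 116.84 / 2.2308 = 52.378 rad/s.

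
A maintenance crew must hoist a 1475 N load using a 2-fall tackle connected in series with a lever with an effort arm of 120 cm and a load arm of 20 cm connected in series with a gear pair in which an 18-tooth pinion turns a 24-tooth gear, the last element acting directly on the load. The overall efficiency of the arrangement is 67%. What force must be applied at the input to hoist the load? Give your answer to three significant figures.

138 N

Block-and-tackle MA = number of supporting rope parts = 2.
Lever MA = effort arm / load arm = 120/20 = 6.
Gear pair MA = 24/18 = 1.3333.
Combined ideal MA = 2 × 6 × 1.3333 = 16.
Actual MA = 16 × 0.67 = 10.72.
Effort = load / actual MA = 1475 / 10.72 = 137.59 N.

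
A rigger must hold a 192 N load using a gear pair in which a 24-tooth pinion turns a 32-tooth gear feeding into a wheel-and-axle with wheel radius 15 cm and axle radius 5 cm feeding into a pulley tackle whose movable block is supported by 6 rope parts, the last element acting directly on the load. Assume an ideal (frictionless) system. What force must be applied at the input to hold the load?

Gear pair MA = 32/24 = 1.3333.
Wheel-and-axle MA = R/r = 15/5 = 3.
Block-and-tackle MA = number of supporting rope parts = 6.
Combined ideal MA = 1.3333 × 3 × 6 = 24.
Effort = load / MA = 192 / 24 = 8 N.

8 N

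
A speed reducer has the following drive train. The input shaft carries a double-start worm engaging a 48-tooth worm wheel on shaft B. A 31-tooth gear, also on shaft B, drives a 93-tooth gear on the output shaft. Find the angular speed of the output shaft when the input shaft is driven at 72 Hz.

1 Hz

Worm: ratio = 48/2 = 24, so shaft B turns at 72 / 24 = 3 Hz.
Gear mesh: ratio = 93/31 = 3, so the output shaft turns at 3 / 3 = 1 Hz.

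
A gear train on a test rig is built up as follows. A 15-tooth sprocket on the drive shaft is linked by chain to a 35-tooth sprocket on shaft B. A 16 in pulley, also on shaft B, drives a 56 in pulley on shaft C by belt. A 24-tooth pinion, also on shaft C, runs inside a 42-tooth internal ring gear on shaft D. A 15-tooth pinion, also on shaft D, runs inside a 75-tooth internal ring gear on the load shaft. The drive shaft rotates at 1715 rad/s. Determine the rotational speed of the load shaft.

24 rad/s

Chain: ratio = 35/15 = 2.3333, so shaft B turns at 1715 / 2.3333 = 735 rad/s.
Belt: ratio = 56/16 = 3.5, so shaft C turns at 735 / 3.5 = 210 rad/s.
Internal gear: ratio = 42/24 = 1.75, so shaft D turns at 210 / 1.75 = 120 rad/s.
Internal gear: ratio = 75/15 = 5, so the load shaft turns at 120 / 5 = 24 rad/s.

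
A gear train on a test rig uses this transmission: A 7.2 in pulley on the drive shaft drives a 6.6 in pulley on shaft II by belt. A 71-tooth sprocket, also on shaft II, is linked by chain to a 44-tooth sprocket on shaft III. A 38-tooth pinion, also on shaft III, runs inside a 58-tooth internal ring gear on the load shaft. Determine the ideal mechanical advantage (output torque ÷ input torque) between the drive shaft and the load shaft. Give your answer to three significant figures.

Each stage contributes driven/driver: belt 6.6/7.2 = 0.91667, chain 44/71 = 0.61972, internal gear 58/38 = 1.5263.
Overall: 0.91667 × 0.61972 × 1.5263 = 0.86706.

0.867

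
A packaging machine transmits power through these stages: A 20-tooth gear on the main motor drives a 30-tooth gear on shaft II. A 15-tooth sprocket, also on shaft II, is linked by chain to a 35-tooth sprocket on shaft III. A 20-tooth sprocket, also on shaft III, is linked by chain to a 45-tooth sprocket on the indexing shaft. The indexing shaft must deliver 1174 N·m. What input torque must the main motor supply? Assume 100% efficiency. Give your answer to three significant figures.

149 N·m

Overall ratio R = 1.5 × 2.3333 × 2.25 = 7.875.
Input torque = output torque / R = 1174 / 7.875 = 149.08 N·m.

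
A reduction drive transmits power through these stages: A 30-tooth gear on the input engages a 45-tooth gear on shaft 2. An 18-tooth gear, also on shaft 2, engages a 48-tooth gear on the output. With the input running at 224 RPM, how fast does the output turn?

56 RPM

gear mesh 45/30 = 1.5 → 224/1.5 = 149.33 RPM
gear mesh 48/18 = 2.6667 → 149.33/2.6667 = 56 RPM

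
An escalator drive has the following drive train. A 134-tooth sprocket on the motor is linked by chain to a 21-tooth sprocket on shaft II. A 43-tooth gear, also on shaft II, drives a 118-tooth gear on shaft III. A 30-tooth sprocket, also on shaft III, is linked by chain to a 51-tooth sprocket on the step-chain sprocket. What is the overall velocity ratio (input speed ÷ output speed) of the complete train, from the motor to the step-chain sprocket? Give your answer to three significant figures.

0.731

Each stage contributes driven/driver: chain 21/134 = 0.15672, gear mesh 118/43 = 2.7442, chain 51/30 = 1.7.
Overall: 0.15672 × 2.7442 × 1.7 = 0.7311.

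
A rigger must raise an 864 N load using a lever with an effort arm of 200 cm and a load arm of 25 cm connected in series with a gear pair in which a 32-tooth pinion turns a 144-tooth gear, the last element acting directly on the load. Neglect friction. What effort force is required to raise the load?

Lever MA = effort arm / load arm = 200/25 = 8.
Gear pair MA = 144/32 = 4.5.
Combined ideal MA = 8 × 4.5 = 36.
Effort = load / MA = 864 / 36 = 24 N.

24 N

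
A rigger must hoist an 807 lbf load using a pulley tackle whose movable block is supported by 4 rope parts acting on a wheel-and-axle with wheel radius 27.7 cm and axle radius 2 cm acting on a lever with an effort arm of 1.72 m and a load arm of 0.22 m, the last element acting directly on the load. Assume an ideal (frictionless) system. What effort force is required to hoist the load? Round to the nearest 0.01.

Block-and-tackle MA = number of supporting rope parts = 4.
Wheel-and-axle MA = R/r = 27.7/2 = 13.85.
Lever MA = effort arm / load arm = 1.72/0.22 = 7.8182.
Combined ideal MA = 4 × 13.85 × 7.8182 = 433.13.
Effort = load / MA = 807 / 433.13 = 1.8632 lbf.

1.86 lbf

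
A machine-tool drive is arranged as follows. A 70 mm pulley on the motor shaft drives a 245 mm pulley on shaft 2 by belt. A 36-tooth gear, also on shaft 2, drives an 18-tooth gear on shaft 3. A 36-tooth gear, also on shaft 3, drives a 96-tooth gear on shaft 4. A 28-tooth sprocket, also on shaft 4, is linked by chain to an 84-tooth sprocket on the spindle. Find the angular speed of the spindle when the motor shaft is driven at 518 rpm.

37 rpm

Belt: ratio = 245/70 = 3.5, so shaft 2 turns at 518 / 3.5 = 148 rpm.
Gear mesh: ratio = 18/36 = 0.5, so shaft 3 turns at 148 / 0.5 = 296 rpm.
Gear mesh: ratio = 96/36 = 2.6667, so shaft 4 turns at 296 / 2.6667 = 111 rpm.
Chain: ratio = 84/28 = 3, so the spindle turns at 111 / 3 = 37 rpm.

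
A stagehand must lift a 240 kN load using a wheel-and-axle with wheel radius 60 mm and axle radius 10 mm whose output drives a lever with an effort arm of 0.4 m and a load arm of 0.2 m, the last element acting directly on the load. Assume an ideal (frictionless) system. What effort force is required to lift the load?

20 kN

Wheel-and-axle MA = R/r = 60/10 = 6.
Lever MA = effort arm / load arm = 0.4/0.2 = 2.
Combined ideal MA = 6 × 2 = 12.
Effort = load / MA = 240 / 12 = 20 kN.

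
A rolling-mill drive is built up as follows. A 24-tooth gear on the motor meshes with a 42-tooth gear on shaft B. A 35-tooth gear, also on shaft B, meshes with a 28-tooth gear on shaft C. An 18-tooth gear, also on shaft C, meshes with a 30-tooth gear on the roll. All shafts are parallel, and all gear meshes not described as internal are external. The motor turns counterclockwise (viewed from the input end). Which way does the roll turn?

clockwise

the motor → shaft B: external mesh, 1 reversal → CW.
shaft B → shaft C: external mesh, 1 reversal → CCW.
shaft C → the roll: external mesh, 1 reversal → CW.
3 reversals in total — an odd number — so the roll turns opposite to the motor.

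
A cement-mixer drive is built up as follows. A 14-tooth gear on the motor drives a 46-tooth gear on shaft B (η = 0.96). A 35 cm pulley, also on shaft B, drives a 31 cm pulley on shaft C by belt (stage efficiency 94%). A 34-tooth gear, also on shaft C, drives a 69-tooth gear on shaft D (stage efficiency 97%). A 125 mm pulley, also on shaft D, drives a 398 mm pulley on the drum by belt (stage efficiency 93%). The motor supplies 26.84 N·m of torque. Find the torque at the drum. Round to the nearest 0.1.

After the gear mesh (46/14): 26.84 × 3.2857 × 0.96 = 84.661 N·m
After the belt (31/35): 84.661 × 0.88571 × 0.94 = 70.486 N·m
After the gear mesh (69/34): 70.486 × 2.0294 × 0.97 = 138.75 N·m
After the belt (398/125): 138.75 × 3.184 × 0.93 = 410.87 N·m

410.9 N·m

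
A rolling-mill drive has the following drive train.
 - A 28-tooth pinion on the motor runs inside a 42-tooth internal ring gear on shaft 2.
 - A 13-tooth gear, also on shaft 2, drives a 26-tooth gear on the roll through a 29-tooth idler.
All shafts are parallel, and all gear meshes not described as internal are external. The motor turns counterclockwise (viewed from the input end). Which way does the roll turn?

the motor → shaft 2: internal mesh, same direction → CCW.
shaft 2 → the roll: driver → idler → driven is 2 external meshes, 2 reversals → CCW.
2 reversals in total — an even number — so the roll turns the same way as the motor.

counterclockwise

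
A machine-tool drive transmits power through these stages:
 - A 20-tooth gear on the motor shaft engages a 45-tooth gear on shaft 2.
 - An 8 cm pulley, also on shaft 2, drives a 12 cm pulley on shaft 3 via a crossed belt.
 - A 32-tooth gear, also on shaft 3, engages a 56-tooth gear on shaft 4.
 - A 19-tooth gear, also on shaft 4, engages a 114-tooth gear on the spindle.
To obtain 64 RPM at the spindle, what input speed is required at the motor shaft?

2268 RPM

Overall ratio R = 2.25 × 1.5 × 1.75 × 6 = 35.438.
Required input speed = output speed × R = 64 × 35.438 = 2268 RPM.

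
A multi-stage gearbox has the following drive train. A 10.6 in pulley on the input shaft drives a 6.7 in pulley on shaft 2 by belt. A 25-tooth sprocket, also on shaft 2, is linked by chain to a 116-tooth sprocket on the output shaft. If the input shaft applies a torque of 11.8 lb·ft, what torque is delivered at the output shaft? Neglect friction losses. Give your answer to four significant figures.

34.61 lb·ft

Belt: ratio = 6.7/10.6 = 0.63208; torque at shaft 2 = 11.8 × 0.63208 = 7.4585 lb·ft.
Chain: ratio = 116/25 = 4.64; torque at the output shaft = 7.4585 × 4.64 = 34.607 lb·ft.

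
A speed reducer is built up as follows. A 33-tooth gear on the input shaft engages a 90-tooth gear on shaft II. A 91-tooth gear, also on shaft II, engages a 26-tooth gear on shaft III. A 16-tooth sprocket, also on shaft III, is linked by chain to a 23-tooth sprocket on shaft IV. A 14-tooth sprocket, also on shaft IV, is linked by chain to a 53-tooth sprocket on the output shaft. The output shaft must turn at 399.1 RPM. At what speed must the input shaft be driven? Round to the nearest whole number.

1692 RPM

Overall ratio R = 2.7273 × 0.28571 × 1.4375 × 3.7857 = 4.2405.
Required input speed = output speed × R = 399.1 × 4.2405 = 1692.4 RPM.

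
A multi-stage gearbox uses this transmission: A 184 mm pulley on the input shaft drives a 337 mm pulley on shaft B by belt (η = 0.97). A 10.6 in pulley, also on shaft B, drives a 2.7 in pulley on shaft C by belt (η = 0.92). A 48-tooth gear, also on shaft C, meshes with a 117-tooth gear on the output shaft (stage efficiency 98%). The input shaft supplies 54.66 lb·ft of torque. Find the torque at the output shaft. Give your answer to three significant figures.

belt 337/184 = 1.8315 → τ = 54.66·1.8315·0.97 = 97.108 lb·ft
belt 2.7/10.6 = 0.25472 → τ = 97.108·0.25472·0.92 = 22.756 lb·ft
gear mesh 117/48 = 2.4375 → τ = 22.756·2.4375·0.98 = 54.359 lb·ft

54.4 lb·ft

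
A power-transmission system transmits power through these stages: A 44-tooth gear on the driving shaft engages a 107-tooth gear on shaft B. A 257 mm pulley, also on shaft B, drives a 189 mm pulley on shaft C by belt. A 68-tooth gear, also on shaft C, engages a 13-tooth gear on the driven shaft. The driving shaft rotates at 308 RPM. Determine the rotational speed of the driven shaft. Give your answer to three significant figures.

the driving shaft → shaft B (gear mesh, 107/44): 308 ÷ 2.4318 = 126.65 RPM
shaft B → shaft C (belt, 189/257): 126.65 ÷ 0.73541 = 172.22 RPM
shaft C → the driven shaft (gear mesh, 13/68): 172.22 ÷ 0.19118 = 900.86 RPM

901 RPM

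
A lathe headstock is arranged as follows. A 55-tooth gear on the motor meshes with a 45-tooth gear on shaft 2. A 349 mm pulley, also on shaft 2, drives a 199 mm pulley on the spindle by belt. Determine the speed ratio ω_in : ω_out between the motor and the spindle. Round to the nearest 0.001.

0.467

Each stage contributes driven/driver: gear mesh 45/55 = 0.81818, belt 199/349 = 0.5702.
Overall: 0.81818 × 0.5702 = 0.46653.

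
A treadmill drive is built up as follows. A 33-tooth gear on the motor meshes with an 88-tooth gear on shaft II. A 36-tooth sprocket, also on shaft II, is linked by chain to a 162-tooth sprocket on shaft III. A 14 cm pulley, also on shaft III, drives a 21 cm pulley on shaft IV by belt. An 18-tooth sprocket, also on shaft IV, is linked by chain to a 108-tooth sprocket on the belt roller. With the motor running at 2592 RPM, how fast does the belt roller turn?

the motor → shaft II (gear mesh, 88/33): 2592 ÷ 2.6667 = 972 RPM
shaft II → shaft III (chain, 162/36): 972 ÷ 4.5 = 216 RPM
shaft III → shaft IV (belt, 21/14): 216 ÷ 1.5 = 144 RPM
shaft IV → the belt roller (chain, 108/18): 144 ÷ 6 = 24 RPM

24 RPM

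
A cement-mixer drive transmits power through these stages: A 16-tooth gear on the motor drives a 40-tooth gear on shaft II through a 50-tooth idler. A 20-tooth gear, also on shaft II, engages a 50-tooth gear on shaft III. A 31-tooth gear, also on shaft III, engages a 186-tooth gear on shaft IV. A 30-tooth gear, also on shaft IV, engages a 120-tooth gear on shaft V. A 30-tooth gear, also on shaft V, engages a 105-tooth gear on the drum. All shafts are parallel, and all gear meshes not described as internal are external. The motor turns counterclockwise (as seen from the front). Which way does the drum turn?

the motor → shaft II: driver → idler → driven is 2 external meshes, 2 reversals → CCW.
shaft II → shaft III: external mesh, 1 reversal → CW.
shaft III → shaft IV: external mesh, 1 reversal → CCW.
shaft IV → shaft V: external mesh, 1 reversal → CW.
shaft V → the drum: external mesh, 1 reversal → CCW.
6 reversals in total — an even number — so the drum turns the same way as the motor.

counterclockwise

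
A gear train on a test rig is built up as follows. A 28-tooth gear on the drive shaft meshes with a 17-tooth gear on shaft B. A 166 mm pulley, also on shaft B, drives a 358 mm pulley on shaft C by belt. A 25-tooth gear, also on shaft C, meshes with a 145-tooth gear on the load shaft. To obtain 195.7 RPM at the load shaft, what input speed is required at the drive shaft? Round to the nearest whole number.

1486 RPM

Overall ratio R = 0.60714 × 2.1566 × 5.8 = 7.5944.
Required input speed = output speed × R = 195.7 × 7.5944 = 1486.2 RPM.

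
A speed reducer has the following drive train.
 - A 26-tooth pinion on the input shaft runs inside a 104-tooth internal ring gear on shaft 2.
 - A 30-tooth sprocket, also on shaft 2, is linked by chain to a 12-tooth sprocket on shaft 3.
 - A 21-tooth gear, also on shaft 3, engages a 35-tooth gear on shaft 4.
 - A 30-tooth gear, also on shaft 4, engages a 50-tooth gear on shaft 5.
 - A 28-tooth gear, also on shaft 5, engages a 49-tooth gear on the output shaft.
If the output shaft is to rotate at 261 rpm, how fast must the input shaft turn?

Overall ratio R = 4 × 0.4 × 1.6667 × 1.6667 × 1.75 = 7.7778.
Required input speed = output speed × R = 261 × 7.7778 = 2030 rpm.

2030 rpm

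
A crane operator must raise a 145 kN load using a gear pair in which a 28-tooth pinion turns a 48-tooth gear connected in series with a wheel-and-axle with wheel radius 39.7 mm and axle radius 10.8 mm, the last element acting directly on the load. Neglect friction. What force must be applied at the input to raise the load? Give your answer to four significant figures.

Gear pair MA = 48/28 = 1.7143.
Wheel-and-axle MA = R/r = 39.7/10.8 = 3.6759.
Combined ideal MA = 1.7143 × 3.6759 = 6.3016.
Effort = load / MA = 145 / 6.3016 = 23.01 kN.

23.01 kN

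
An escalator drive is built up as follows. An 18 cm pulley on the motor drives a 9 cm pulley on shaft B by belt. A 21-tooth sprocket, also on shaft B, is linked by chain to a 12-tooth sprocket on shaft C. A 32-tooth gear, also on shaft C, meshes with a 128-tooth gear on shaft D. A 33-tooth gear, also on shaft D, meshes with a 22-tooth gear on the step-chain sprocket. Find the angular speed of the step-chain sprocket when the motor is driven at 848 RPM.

Belt: ratio = 9/18 = 0.5, so shaft B turns at 848 / 0.5 = 1696 RPM.
Chain: ratio = 12/21 = 0.57143, so shaft C turns at 1696 / 0.57143 = 2968 RPM.
Gear mesh: ratio = 128/32 = 4, so shaft D turns at 2968 / 4 = 742 RPM.
Gear mesh: ratio = 22/33 = 0.66667, so the step-chain sprocket turns at 742 / 0.66667 = 1113 RPM.

1113 RPM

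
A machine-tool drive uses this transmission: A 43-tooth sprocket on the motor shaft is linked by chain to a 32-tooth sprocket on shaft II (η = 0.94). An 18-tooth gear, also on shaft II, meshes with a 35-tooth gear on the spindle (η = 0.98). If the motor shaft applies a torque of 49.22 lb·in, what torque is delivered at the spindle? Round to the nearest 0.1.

65.6 lb·in

Chain: ratio = 32/43 = 0.74419; torque at shaft II = 49.22 × 0.74419 × 0.94 = 34.431 lb·in.
Gear mesh: ratio = 35/18 = 1.9444; torque at the spindle = 34.431 × 1.9444 × 0.98 = 65.61 lb·in.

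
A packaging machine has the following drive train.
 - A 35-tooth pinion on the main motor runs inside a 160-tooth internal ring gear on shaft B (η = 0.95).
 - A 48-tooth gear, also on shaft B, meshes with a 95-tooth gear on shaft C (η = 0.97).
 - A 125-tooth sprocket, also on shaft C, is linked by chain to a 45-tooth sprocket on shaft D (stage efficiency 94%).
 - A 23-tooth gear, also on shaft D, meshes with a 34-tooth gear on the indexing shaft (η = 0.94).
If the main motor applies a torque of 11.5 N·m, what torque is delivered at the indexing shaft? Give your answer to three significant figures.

45.1 N·m

internal gear 160/35 = 4.5714 → τ = 11.5·4.5714·0.95 = 49.943 N·m
gear mesh 95/48 = 1.9792 → τ = 49.943·1.9792·0.97 = 95.88 N·m
chain 45/125 = 0.36 → τ = 95.88·0.36·0.94 = 32.446 N·m
gear mesh 34/23 = 1.4783 → τ = 32.446·1.4783·0.94 = 45.085 N·m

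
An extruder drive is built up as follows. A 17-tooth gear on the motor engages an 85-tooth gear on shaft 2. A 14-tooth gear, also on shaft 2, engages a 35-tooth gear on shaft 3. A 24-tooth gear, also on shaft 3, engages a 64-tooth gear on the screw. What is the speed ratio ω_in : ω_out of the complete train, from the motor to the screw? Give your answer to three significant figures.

Each stage contributes driven/driver: gear mesh 85/17 = 5, gear mesh 35/14 = 2.5, gear mesh 64/24 = 2.6667.
Overall: 5 × 2.5 × 2.6667 = 33.333.

33.3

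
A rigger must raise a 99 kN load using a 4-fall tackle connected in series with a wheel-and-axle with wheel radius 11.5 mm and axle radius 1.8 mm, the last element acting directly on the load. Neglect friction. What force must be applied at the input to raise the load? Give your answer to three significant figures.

3.87 kN

Block-and-tackle MA = number of supporting rope parts = 4.
Wheel-and-axle MA = R/r = 11.5/1.8 = 6.3889.
Combined ideal MA = 4 × 6.3889 = 25.556.
Effort = load / MA = 99 / 25.556 = 3.8739 kN.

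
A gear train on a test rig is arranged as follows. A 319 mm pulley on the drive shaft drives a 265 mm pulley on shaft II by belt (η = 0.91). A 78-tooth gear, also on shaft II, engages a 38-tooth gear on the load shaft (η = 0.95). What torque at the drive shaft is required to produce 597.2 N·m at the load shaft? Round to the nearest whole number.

Overall ratio R = 0.83072 × 0.48718 = 0.40471; overall efficiency η = 0.91 × 0.95 = 0.8645.
Input torque = output torque / (R × η) = 597.2 / (0.40471 × 0.8645) = 1706.9 N·m.

1707 N·m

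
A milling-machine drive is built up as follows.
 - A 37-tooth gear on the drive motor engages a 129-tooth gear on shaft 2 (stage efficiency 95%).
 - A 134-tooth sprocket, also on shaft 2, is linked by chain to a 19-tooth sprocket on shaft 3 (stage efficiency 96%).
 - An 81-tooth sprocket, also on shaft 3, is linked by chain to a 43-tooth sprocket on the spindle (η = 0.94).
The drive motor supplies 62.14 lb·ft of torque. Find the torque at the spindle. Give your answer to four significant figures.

13.98 lb·ft

Gear mesh: ratio = 129/37 = 3.4865; torque at shaft 2 = 62.14 × 3.4865 × 0.95 = 205.82 lb·ft.
Chain: ratio = 19/134 = 0.14179; torque at shaft 3 = 205.82 × 0.14179 × 0.96 = 28.016 lb·ft.
Chain: ratio = 43/81 = 0.53086; torque at the spindle = 28.016 × 0.53086 × 0.94 = 13.98 lb·ft.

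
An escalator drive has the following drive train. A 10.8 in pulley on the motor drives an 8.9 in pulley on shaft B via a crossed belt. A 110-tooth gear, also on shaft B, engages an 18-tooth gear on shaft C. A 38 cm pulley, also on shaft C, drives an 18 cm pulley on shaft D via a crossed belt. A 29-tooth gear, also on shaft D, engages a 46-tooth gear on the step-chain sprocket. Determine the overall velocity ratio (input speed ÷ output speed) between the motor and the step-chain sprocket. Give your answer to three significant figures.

Each stage contributes driven/driver: belt 8.9/10.8 = 0.82407, gear mesh 18/110 = 0.16364, belt 18/38 = 0.47368, gear mesh 46/29 = 1.5862.
Overall: 0.82407 × 0.16364 × 0.47368 × 1.5862 = 0.10132.

0.101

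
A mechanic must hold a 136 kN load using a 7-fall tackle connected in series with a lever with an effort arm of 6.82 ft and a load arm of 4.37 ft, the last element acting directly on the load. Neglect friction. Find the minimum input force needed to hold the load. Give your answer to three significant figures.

Block-and-tackle MA = number of supporting rope parts = 7.
Lever MA = effort arm / load arm = 6.82/4.37 = 1.5606.
Combined ideal MA = 7 × 1.5606 = 10.924.
Effort = load / MA = 136 / 10.924 = 12.449 kN.

12.4 kN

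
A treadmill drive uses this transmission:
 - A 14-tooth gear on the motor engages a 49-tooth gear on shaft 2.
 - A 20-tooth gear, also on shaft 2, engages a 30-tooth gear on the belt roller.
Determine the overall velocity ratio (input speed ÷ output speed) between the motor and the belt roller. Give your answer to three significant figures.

5.25

Each stage contributes driven/driver: gear mesh 49/14 = 3.5, gear mesh 30/20 = 1.5.
Overall: 3.5 × 1.5 = 5.25.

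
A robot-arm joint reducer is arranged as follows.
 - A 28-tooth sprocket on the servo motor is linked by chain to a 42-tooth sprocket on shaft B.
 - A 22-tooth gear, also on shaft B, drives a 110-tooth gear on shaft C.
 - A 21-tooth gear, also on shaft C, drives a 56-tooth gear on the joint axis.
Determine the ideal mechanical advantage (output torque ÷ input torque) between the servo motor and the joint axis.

20

Each stage contributes driven/driver: chain 42/28 = 1.5, gear mesh 110/22 = 5, gear mesh 56/21 = 2.6667.
Overall: 1.5 × 5 × 2.6667 = 20.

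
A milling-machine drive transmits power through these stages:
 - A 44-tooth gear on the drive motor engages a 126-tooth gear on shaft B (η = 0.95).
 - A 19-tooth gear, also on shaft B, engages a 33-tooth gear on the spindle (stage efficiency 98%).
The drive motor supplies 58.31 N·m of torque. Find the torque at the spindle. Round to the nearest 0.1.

Gear mesh: ratio = 126/44 = 2.8636; torque at shaft B = 58.31 × 2.8636 × 0.95 = 158.63 N·m.
Gear mesh: ratio = 33/19 = 1.7368; torque at the spindle = 158.63 × 1.7368 × 0.98 = 270 N·m.

270.0 N·m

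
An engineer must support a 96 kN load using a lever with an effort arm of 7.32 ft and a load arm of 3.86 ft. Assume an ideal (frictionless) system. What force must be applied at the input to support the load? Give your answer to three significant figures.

Lever MA = effort arm / load arm = 7.32/3.86 = 1.8964.
Effort = load / MA = 96 / 1.8964 = 50.623 kN.

50.6 kN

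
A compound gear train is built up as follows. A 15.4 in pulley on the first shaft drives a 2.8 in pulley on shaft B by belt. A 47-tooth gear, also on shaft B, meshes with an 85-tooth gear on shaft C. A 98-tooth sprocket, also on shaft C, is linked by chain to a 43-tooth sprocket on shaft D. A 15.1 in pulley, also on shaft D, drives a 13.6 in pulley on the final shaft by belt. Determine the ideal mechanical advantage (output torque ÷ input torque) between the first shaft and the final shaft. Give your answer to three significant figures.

0.130

Each stage contributes driven/driver: belt 2.8/15.4 = 0.18182, gear mesh 85/47 = 1.8085, chain 43/98 = 0.43878, belt 13.6/15.1 = 0.90066.
Overall: 0.18182 × 1.8085 × 0.43878 × 0.90066 = 0.12995.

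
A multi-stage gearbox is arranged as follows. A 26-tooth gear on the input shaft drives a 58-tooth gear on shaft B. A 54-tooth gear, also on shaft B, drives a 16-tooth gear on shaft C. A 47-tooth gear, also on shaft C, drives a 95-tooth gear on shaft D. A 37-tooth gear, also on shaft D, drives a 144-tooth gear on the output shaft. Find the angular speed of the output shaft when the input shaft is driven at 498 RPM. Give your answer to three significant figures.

Gear mesh: ratio = 58/26 = 2.2308, so shaft B turns at 498 / 2.2308 = 223.24 RPM.
Gear mesh: ratio = 16/54 = 0.2963, so shaft C turns at 223.24 / 0.2963 = 753.44 RPM.
Gear mesh: ratio = 95/47 = 2.0213, so shaft D turns at 753.44 / 2.0213 = 372.75 RPM.
Gear mesh: ratio = 144/37 = 3.8919, so the output shaft turns at 372.75 / 3.8919 = 95.777 RPM.

95.8 RPM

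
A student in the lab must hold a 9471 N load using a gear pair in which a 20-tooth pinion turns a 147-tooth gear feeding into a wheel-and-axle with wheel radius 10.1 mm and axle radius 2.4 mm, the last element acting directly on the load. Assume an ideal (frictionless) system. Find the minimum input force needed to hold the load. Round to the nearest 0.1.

Gear pair MA = 147/20 = 7.35.
Wheel-and-axle MA = R/r = 10.1/2.4 = 4.2083.
Combined ideal MA = 7.35 × 4.2083 = 30.931.
Effort = load / MA = 9471 / 30.931 = 306.2 N.

306.2 N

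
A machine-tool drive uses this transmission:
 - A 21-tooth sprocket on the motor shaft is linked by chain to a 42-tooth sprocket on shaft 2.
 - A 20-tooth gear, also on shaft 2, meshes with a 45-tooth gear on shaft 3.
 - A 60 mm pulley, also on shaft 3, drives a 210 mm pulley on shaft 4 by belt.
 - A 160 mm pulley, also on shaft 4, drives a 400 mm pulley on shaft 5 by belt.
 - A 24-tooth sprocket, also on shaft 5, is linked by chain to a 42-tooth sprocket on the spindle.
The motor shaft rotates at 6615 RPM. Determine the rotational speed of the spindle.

the motor shaft → shaft 2 (chain, 42/21): 6615 ÷ 2 = 3307.5 RPM
shaft 2 → shaft 3 (gear mesh, 45/20): 3307.5 ÷ 2.25 = 1470 RPM
shaft 3 → shaft 4 (belt, 210/60): 1470 ÷ 3.5 = 420 RPM
shaft 4 → shaft 5 (belt, 400/160): 420 ÷ 2.5 = 168 RPM
shaft 5 → the spindle (chain, 42/24): 168 ÷ 1.75 = 96 RPM

96 RPM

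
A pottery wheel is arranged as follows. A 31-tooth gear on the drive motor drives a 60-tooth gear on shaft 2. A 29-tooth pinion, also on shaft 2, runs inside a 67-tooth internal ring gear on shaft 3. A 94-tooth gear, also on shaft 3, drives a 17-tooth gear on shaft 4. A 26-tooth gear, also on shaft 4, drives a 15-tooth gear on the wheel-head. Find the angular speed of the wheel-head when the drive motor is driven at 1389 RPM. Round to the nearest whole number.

Gear mesh: ratio = 60/31 = 1.9355, so shaft 2 turns at 1389 / 1.9355 = 717.65 RPM.
Internal gear: ratio = 67/29 = 2.3103, so shaft 3 turns at 717.65 / 2.3103 = 310.62 RPM.
Gear mesh: ratio = 17/94 = 0.18085, so shaft 4 turns at 310.62 / 0.18085 = 1717.6 RPM.
Gear mesh: ratio = 15/26 = 0.57692, so the wheel-head turns at 1717.6 / 0.57692 = 2977.1 RPM.

2977 RPM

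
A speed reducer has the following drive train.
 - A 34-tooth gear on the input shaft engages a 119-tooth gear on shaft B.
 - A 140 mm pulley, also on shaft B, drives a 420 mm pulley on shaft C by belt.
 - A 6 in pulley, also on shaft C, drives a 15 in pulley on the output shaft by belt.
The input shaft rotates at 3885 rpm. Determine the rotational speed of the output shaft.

gear mesh 119/34 = 3.5 → 3885/3.5 = 1110 rpm
belt 420/140 = 3 → 1110/3 = 370 rpm
belt 15/6 = 2.5 → 370/2.5 = 148 rpm

148 rpm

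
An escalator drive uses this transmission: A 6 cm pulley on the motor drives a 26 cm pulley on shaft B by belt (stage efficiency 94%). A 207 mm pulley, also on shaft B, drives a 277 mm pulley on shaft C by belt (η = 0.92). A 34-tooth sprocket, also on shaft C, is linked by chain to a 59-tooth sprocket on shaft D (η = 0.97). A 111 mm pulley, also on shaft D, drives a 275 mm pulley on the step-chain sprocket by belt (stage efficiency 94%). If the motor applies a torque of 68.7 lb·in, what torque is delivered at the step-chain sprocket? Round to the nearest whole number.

1350 lb·in

After the belt (26/6): 68.7 × 4.3333 × 0.94 = 279.84 lb·in
After the belt (277/207): 279.84 × 1.3382 × 0.92 = 344.51 lb·in
After the chain (59/34): 344.51 × 1.7353 × 0.97 = 579.89 lb·in
After the belt (275/111): 579.89 × 2.4775 × 0.94 = 1350.5 lb·in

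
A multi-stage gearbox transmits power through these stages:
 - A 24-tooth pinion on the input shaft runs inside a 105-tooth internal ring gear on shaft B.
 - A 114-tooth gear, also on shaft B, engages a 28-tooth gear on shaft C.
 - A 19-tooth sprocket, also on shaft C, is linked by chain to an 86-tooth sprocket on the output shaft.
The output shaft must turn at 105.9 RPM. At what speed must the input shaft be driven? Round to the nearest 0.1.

515.1 RPM

Overall ratio R = 4.375 × 0.24561 × 4.5263 = 4.8638.
Required input speed = output speed × R = 105.9 × 4.8638 = 515.08 RPM.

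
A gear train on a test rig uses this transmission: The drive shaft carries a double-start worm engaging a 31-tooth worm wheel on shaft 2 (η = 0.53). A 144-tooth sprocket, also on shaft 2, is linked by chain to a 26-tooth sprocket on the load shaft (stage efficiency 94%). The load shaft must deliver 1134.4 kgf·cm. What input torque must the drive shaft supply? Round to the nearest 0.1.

Overall ratio R = 15.5 × 0.18056 = 2.7986; overall efficiency η = 0.53 × 0.94 = 0.4982.
Input torque = output torque / (R × η) = 1134.4 / (2.7986 × 0.4982) = 813.62 kgf·cm.

813.6 kgf·cm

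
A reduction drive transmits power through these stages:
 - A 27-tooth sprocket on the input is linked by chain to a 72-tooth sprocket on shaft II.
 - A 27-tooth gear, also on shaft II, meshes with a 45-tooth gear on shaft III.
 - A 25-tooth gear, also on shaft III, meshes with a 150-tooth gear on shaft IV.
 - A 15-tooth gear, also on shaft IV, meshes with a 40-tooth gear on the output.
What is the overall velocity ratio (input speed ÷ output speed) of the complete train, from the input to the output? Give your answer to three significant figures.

Each stage contributes driven/driver: chain 72/27 = 2.6667, gear mesh 45/27 = 1.6667, gear mesh 150/25 = 6, gear mesh 40/15 = 2.6667.
Overall: 2.6667 × 1.6667 × 6 × 2.6667 = 71.111.

71.1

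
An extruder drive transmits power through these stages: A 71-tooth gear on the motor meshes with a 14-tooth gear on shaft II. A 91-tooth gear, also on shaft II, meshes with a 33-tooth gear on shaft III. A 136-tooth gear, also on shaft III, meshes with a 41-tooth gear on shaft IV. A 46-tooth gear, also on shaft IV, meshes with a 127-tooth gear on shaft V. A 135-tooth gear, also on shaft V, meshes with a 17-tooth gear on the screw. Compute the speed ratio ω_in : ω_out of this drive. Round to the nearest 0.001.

Each stage contributes driven/driver: gear mesh 14/71 = 0.19718, gear mesh 33/91 = 0.36264, gear mesh 41/136 = 0.30147, gear mesh 127/46 = 2.7609, gear mesh 17/135 = 0.12593.
Overall: 0.19718 × 0.36264 × 0.30147 × 2.7609 × 0.12593 = 0.0074946.

0.007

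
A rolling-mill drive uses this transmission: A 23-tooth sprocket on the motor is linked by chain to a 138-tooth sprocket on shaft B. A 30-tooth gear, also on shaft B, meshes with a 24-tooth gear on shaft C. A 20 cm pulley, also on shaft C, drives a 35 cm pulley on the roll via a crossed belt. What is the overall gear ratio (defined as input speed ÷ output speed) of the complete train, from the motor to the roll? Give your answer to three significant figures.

8.40

Each stage contributes driven/driver: chain 138/23 = 6, gear mesh 24/30 = 0.8, belt 35/20 = 1.75.
Overall: 6 × 0.8 × 1.75 = 8.4.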